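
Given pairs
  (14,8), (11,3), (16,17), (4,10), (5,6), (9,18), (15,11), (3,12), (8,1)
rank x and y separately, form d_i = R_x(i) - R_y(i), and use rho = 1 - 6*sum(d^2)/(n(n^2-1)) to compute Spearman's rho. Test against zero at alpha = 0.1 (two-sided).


Step 1: Rank x and y separately (midranks; no ties here).
rank(x): 14->7, 11->6, 16->9, 4->2, 5->3, 9->5, 15->8, 3->1, 8->4
rank(y): 8->4, 3->2, 17->8, 10->5, 6->3, 18->9, 11->6, 12->7, 1->1
Step 2: d_i = R_x(i) - R_y(i); compute d_i^2.
  (7-4)^2=9, (6-2)^2=16, (9-8)^2=1, (2-5)^2=9, (3-3)^2=0, (5-9)^2=16, (8-6)^2=4, (1-7)^2=36, (4-1)^2=9
sum(d^2) = 100.
Step 3: rho = 1 - 6*100 / (9*(9^2 - 1)) = 1 - 600/720 = 0.166667.
Step 4: Under H0, t = rho * sqrt((n-2)/(1-rho^2)) = 0.4472 ~ t(7).
Step 5: Two-sided p-value from the t-distribution with 7 df = 0.668231.
Step 6: alpha = 0.1. fail to reject H0.

rho = 0.1667, p = 0.668231, fail to reject H0 at alpha = 0.1.


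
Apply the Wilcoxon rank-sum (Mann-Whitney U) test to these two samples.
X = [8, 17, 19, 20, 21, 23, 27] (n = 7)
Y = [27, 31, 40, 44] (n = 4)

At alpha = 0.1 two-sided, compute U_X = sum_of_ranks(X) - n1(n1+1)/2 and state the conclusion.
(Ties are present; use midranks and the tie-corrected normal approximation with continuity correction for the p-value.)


Step 1: Combine and sort all 11 observations; assign midranks.
sorted (value, group): (8,X), (17,X), (19,X), (20,X), (21,X), (23,X), (27,X), (27,Y), (31,Y), (40,Y), (44,Y)
ranks: 8->1, 17->2, 19->3, 20->4, 21->5, 23->6, 27->7.5, 27->7.5, 31->9, 40->10, 44->11
Step 2: Rank sum for X: R1 = 1 + 2 + 3 + 4 + 5 + 6 + 7.5 = 28.5.
Step 3: U_X = R1 - n1(n1+1)/2 = 28.5 - 7*8/2 = 28.5 - 28 = 0.5.
       U_Y = n1*n2 - U_X = 28 - 0.5 = 27.5.
Step 4: Ties are present, so use the tie-corrected normal approximation (with continuity correction) for the p-value.
Step 5: p-value = 0.013802; compare to alpha = 0.1. reject H0.

U_X = 0.5, p = 0.013802, reject H0 at alpha = 0.1.


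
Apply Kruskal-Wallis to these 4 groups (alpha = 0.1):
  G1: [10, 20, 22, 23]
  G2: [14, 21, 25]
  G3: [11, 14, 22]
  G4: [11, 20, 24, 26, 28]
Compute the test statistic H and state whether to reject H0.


Step 1: Combine all N = 15 observations and assign midranks.
sorted (value, group, rank): (10,G1,1), (11,G3,2.5), (11,G4,2.5), (14,G2,4.5), (14,G3,4.5), (20,G1,6.5), (20,G4,6.5), (21,G2,8), (22,G1,9.5), (22,G3,9.5), (23,G1,11), (24,G4,12), (25,G2,13), (26,G4,14), (28,G4,15)
Step 2: Sum ranks within each group.
R_1 = 28 (n_1 = 4)
R_2 = 25.5 (n_2 = 3)
R_3 = 16.5 (n_3 = 3)
R_4 = 50 (n_4 = 5)
Step 3: H = 12/(N(N+1)) * sum(R_i^2/n_i) - 3(N+1)
     = 12/(15*16) * (28^2/4 + 25.5^2/3 + 16.5^2/3 + 50^2/5) - 3*16
     = 0.050000 * 1003.5 - 48
     = 2.175000.
Step 4: Ties present; correction factor C = 1 - 24/(15^3 - 15) = 0.992857. Corrected H = 2.175000 / 0.992857 = 2.190647.
Step 5: Under H0, H ~ chi^2(3); p-value = 0.533793.
Step 6: alpha = 0.1. fail to reject H0.

H = 2.1906, df = 3, p = 0.533793, fail to reject H0.


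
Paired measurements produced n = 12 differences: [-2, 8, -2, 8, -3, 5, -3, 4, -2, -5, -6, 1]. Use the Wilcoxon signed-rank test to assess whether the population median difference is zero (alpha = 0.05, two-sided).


Step 1: Drop any zero differences (none here) and take |d_i|.
|d| = [2, 8, 2, 8, 3, 5, 3, 4, 2, 5, 6, 1]
Step 2: Midrank |d_i| (ties get averaged ranks).
ranks: |2|->3, |8|->11.5, |2|->3, |8|->11.5, |3|->5.5, |5|->8.5, |3|->5.5, |4|->7, |2|->3, |5|->8.5, |6|->10, |1|->1
Step 3: Attach original signs; sum ranks with positive sign and with negative sign.
W+ = 11.5 + 11.5 + 8.5 + 7 + 1 = 39.5
W- = 3 + 3 + 5.5 + 5.5 + 3 + 8.5 + 10 = 38.5
(Check: W+ + W- = 78 should equal n(n+1)/2 = 78.)
Step 4: Test statistic W = min(W+, W-) = 38.5.
Step 5: Ties in |d|, so use the tie-corrected normal approximation.
        E[W] = n(n+1)/4 = 12*13/4 = 39.
        Tie groups: |d|=2 (t=3), |d|=3 (t=2), |d|=5 (t=2), |d|=8 (t=2); sum(t^3 - t) = 42.
        Var[W] = n(n+1)(2n+1)/24 - sum(t^3-t)/48 = 3900/24 - 42/48 = 161.625.
        z = (W - E[W]) / sqrt(Var[W]) = (38.5 - 39) / 12.7132 = -0.0393.
        Two-sided p = 2*Phi(z) = 0.968628.
Step 6: alpha = 0.05. fail to reject H0.

W+ = 39.5, W- = 38.5, W = min = 38.5, p = 0.968628, fail to reject H0.


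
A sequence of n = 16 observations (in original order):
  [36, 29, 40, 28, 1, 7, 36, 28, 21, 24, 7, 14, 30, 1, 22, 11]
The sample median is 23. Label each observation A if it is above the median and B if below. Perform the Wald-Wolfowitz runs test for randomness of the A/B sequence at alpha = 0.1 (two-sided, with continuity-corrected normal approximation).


Step 1: Compute median = 23; label A = above, B = below.
Labels in order: AAAABBAABABBABBB  (n_A = 8, n_B = 8)
Step 2: Count runs R = 8.
Step 3: Under H0 (random ordering), E[R] = 2*n_A*n_B/(n_A+n_B) + 1 = 2*8*8/16 + 1 = 9.0000.
        Var[R] = 2*n_A*n_B*(2*n_A*n_B - n_A - n_B) / ((n_A+n_B)^2 * (n_A+n_B-1)) = 14336/3840 = 3.7333.
        SD[R] = 1.9322.
Step 4: Continuity-corrected z = (R + 0.5 - E[R]) / SD[R] = (8 + 0.5 - 9.0000) / 1.9322 = -0.2588.
Step 5: Two-sided p-value via normal approximation = 2*(1 - Phi(|z|)) = 0.795809.
Step 6: alpha = 0.1. fail to reject H0.

R = 8, z = -0.2588, p = 0.795809, fail to reject H0.


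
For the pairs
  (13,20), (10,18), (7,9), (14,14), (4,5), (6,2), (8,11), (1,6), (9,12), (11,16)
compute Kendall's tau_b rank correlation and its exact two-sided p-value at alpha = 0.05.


Step 1: Enumerate the 45 unordered pairs (i,j) with i<j and classify each by sign(x_j-x_i) * sign(y_j-y_i).
  (1,2):dx=-3,dy=-2->C; (1,3):dx=-6,dy=-11->C; (1,4):dx=+1,dy=-6->D; (1,5):dx=-9,dy=-15->C
  (1,6):dx=-7,dy=-18->C; (1,7):dx=-5,dy=-9->C; (1,8):dx=-12,dy=-14->C; (1,9):dx=-4,dy=-8->C
  (1,10):dx=-2,dy=-4->C; (2,3):dx=-3,dy=-9->C; (2,4):dx=+4,dy=-4->D; (2,5):dx=-6,dy=-13->C
  (2,6):dx=-4,dy=-16->C; (2,7):dx=-2,dy=-7->C; (2,8):dx=-9,dy=-12->C; (2,9):dx=-1,dy=-6->C
  (2,10):dx=+1,dy=-2->D; (3,4):dx=+7,dy=+5->C; (3,5):dx=-3,dy=-4->C; (3,6):dx=-1,dy=-7->C
  (3,7):dx=+1,dy=+2->C; (3,8):dx=-6,dy=-3->C; (3,9):dx=+2,dy=+3->C; (3,10):dx=+4,dy=+7->C
  (4,5):dx=-10,dy=-9->C; (4,6):dx=-8,dy=-12->C; (4,7):dx=-6,dy=-3->C; (4,8):dx=-13,dy=-8->C
  (4,9):dx=-5,dy=-2->C; (4,10):dx=-3,dy=+2->D; (5,6):dx=+2,dy=-3->D; (5,7):dx=+4,dy=+6->C
  (5,8):dx=-3,dy=+1->D; (5,9):dx=+5,dy=+7->C; (5,10):dx=+7,dy=+11->C; (6,7):dx=+2,dy=+9->C
  (6,8):dx=-5,dy=+4->D; (6,9):dx=+3,dy=+10->C; (6,10):dx=+5,dy=+14->C; (7,8):dx=-7,dy=-5->C
  (7,9):dx=+1,dy=+1->C; (7,10):dx=+3,dy=+5->C; (8,9):dx=+8,dy=+6->C; (8,10):dx=+10,dy=+10->C
  (9,10):dx=+2,dy=+4->C
Step 2: C = 38, D = 7, total pairs = 45.
Step 3: tau = (C - D)/(n(n-1)/2) = (38 - 7)/45 = 0.688889.
Step 4: Exact two-sided p-value (enumerate n! = 3628800 permutations of y under H0): p = 0.004687.
Step 5: alpha = 0.05. reject H0.

tau_b = 0.6889 (C=38, D=7), p = 0.004687, reject H0.


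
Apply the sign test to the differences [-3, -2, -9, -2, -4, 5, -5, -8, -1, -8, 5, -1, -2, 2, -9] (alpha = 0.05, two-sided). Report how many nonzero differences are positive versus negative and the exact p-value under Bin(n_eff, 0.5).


Step 1: Discard zero differences. Original n = 15; n_eff = number of nonzero differences = 15.
Nonzero differences (with sign): -3, -2, -9, -2, -4, +5, -5, -8, -1, -8, +5, -1, -2, +2, -9
Step 2: Count signs: positive = 3, negative = 12.
Step 3: Under H0: P(positive) = 0.5, so the number of positives S ~ Bin(15, 0.5).
Step 4: Two-sided exact p-value = sum of Bin(15,0.5) probabilities at or below the observed probability = 0.035156.
Step 5: alpha = 0.05. reject H0.

n_eff = 15, pos = 3, neg = 12, p = 0.035156, reject H0.


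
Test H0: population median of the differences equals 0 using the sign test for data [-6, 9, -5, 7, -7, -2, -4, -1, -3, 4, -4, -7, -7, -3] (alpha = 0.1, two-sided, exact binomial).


Step 1: Discard zero differences. Original n = 14; n_eff = number of nonzero differences = 14.
Nonzero differences (with sign): -6, +9, -5, +7, -7, -2, -4, -1, -3, +4, -4, -7, -7, -3
Step 2: Count signs: positive = 3, negative = 11.
Step 3: Under H0: P(positive) = 0.5, so the number of positives S ~ Bin(14, 0.5).
Step 4: Two-sided exact p-value = sum of Bin(14,0.5) probabilities at or below the observed probability = 0.057373.
Step 5: alpha = 0.1. reject H0.

n_eff = 14, pos = 3, neg = 11, p = 0.057373, reject H0.


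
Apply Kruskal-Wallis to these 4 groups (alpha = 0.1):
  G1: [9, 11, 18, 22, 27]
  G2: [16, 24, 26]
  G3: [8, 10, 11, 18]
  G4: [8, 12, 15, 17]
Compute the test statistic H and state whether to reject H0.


Step 1: Combine all N = 16 observations and assign midranks.
sorted (value, group, rank): (8,G3,1.5), (8,G4,1.5), (9,G1,3), (10,G3,4), (11,G1,5.5), (11,G3,5.5), (12,G4,7), (15,G4,8), (16,G2,9), (17,G4,10), (18,G1,11.5), (18,G3,11.5), (22,G1,13), (24,G2,14), (26,G2,15), (27,G1,16)
Step 2: Sum ranks within each group.
R_1 = 49 (n_1 = 5)
R_2 = 38 (n_2 = 3)
R_3 = 22.5 (n_3 = 4)
R_4 = 26.5 (n_4 = 4)
Step 3: H = 12/(N(N+1)) * sum(R_i^2/n_i) - 3(N+1)
     = 12/(16*17) * (49^2/5 + 38^2/3 + 22.5^2/4 + 26.5^2/4) - 3*17
     = 0.044118 * 1263.66 - 51
     = 4.749632.
Step 4: Ties present; correction factor C = 1 - 18/(16^3 - 16) = 0.995588. Corrected H = 4.749632 / 0.995588 = 4.770679.
Step 5: Under H0, H ~ chi^2(3); p-value = 0.189380.
Step 6: alpha = 0.1. fail to reject H0.

H = 4.7707, df = 3, p = 0.189380, fail to reject H0.


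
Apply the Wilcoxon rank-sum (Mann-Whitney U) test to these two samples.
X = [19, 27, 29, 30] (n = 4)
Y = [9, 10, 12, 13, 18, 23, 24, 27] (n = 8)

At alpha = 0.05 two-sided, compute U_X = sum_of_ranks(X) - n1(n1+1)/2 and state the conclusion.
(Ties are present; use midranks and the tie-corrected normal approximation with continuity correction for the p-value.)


Step 1: Combine and sort all 12 observations; assign midranks.
sorted (value, group): (9,Y), (10,Y), (12,Y), (13,Y), (18,Y), (19,X), (23,Y), (24,Y), (27,X), (27,Y), (29,X), (30,X)
ranks: 9->1, 10->2, 12->3, 13->4, 18->5, 19->6, 23->7, 24->8, 27->9.5, 27->9.5, 29->11, 30->12
Step 2: Rank sum for X: R1 = 6 + 9.5 + 11 + 12 = 38.5.
Step 3: U_X = R1 - n1(n1+1)/2 = 38.5 - 4*5/2 = 38.5 - 10 = 28.5.
       U_Y = n1*n2 - U_X = 32 - 28.5 = 3.5.
Step 4: Ties are present, so use the tie-corrected normal approximation (with continuity correction) for the p-value.
Step 5: p-value = 0.041184; compare to alpha = 0.05. reject H0.

U_X = 28.5, p = 0.041184, reject H0 at alpha = 0.05.


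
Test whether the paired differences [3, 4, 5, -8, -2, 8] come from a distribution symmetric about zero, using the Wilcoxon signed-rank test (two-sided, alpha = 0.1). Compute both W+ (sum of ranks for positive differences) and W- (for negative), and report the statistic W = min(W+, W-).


Step 1: Drop any zero differences (none here) and take |d_i|.
|d| = [3, 4, 5, 8, 2, 8]
Step 2: Midrank |d_i| (ties get averaged ranks).
ranks: |3|->2, |4|->3, |5|->4, |8|->5.5, |2|->1, |8|->5.5
Step 3: Attach original signs; sum ranks with positive sign and with negative sign.
W+ = 2 + 3 + 4 + 5.5 = 14.5
W- = 5.5 + 1 = 6.5
(Check: W+ + W- = 21 should equal n(n+1)/2 = 21.)
Step 4: Test statistic W = min(W+, W-) = 6.5.
Step 5: Ties in |d|, so use the tie-corrected normal approximation.
        E[W] = n(n+1)/4 = 6*7/4 = 10.5.
        Tie groups: |d|=8 (t=2); sum(t^3 - t) = 6.
        Var[W] = n(n+1)(2n+1)/24 - sum(t^3-t)/48 = 546/24 - 6/48 = 22.625.
        z = (W - E[W]) / sqrt(Var[W]) = (6.5 - 10.5) / 4.7566 = -0.8409.
        Two-sided p = 2*Phi(z) = 0.400381.
Step 6: alpha = 0.1. fail to reject H0.

W+ = 14.5, W- = 6.5, W = min = 6.5, p = 0.400381, fail to reject H0.


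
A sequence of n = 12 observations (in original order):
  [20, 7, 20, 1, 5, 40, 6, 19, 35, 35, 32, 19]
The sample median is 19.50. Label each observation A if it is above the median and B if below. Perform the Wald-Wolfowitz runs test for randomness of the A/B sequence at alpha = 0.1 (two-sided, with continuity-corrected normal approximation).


Step 1: Compute median = 19.50; label A = above, B = below.
Labels in order: ABABBABBAAAB  (n_A = 6, n_B = 6)
Step 2: Count runs R = 8.
Step 3: Under H0 (random ordering), E[R] = 2*n_A*n_B/(n_A+n_B) + 1 = 2*6*6/12 + 1 = 7.0000.
        Var[R] = 2*n_A*n_B*(2*n_A*n_B - n_A - n_B) / ((n_A+n_B)^2 * (n_A+n_B-1)) = 4320/1584 = 2.7273.
        SD[R] = 1.6514.
Step 4: Continuity-corrected z = (R - 0.5 - E[R]) / SD[R] = (8 - 0.5 - 7.0000) / 1.6514 = 0.3028.
Step 5: Two-sided p-value via normal approximation = 2*(1 - Phi(|z|)) = 0.762069.
Step 6: alpha = 0.1. fail to reject H0.

R = 8, z = 0.3028, p = 0.762069, fail to reject H0.


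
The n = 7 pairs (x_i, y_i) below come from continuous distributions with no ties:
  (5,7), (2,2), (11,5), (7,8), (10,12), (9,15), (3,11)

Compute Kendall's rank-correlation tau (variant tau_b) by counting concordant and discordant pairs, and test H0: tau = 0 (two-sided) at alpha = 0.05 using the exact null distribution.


Step 1: Enumerate the 21 unordered pairs (i,j) with i<j and classify each by sign(x_j-x_i) * sign(y_j-y_i).
  (1,2):dx=-3,dy=-5->C; (1,3):dx=+6,dy=-2->D; (1,4):dx=+2,dy=+1->C; (1,5):dx=+5,dy=+5->C
  (1,6):dx=+4,dy=+8->C; (1,7):dx=-2,dy=+4->D; (2,3):dx=+9,dy=+3->C; (2,4):dx=+5,dy=+6->C
  (2,5):dx=+8,dy=+10->C; (2,6):dx=+7,dy=+13->C; (2,7):dx=+1,dy=+9->C; (3,4):dx=-4,dy=+3->D
  (3,5):dx=-1,dy=+7->D; (3,6):dx=-2,dy=+10->D; (3,7):dx=-8,dy=+6->D; (4,5):dx=+3,dy=+4->C
  (4,6):dx=+2,dy=+7->C; (4,7):dx=-4,dy=+3->D; (5,6):dx=-1,dy=+3->D; (5,7):dx=-7,dy=-1->C
  (6,7):dx=-6,dy=-4->C
Step 2: C = 13, D = 8, total pairs = 21.
Step 3: tau = (C - D)/(n(n-1)/2) = (13 - 8)/21 = 0.238095.
Step 4: Exact two-sided p-value (enumerate n! = 5040 permutations of y under H0): p = 0.561905.
Step 5: alpha = 0.05. fail to reject H0.

tau_b = 0.2381 (C=13, D=8), p = 0.561905, fail to reject H0.


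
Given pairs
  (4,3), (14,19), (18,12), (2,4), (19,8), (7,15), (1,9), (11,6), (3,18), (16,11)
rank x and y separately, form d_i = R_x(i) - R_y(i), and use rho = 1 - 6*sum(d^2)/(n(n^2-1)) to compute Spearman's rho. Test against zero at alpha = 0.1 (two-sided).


Step 1: Rank x and y separately (midranks; no ties here).
rank(x): 4->4, 14->7, 18->9, 2->2, 19->10, 7->5, 1->1, 11->6, 3->3, 16->8
rank(y): 3->1, 19->10, 12->7, 4->2, 8->4, 15->8, 9->5, 6->3, 18->9, 11->6
Step 2: d_i = R_x(i) - R_y(i); compute d_i^2.
  (4-1)^2=9, (7-10)^2=9, (9-7)^2=4, (2-2)^2=0, (10-4)^2=36, (5-8)^2=9, (1-5)^2=16, (6-3)^2=9, (3-9)^2=36, (8-6)^2=4
sum(d^2) = 132.
Step 3: rho = 1 - 6*132 / (10*(10^2 - 1)) = 1 - 792/990 = 0.200000.
Step 4: Under H0, t = rho * sqrt((n-2)/(1-rho^2)) = 0.5774 ~ t(8).
Step 5: Two-sided p-value from the t-distribution with 8 df = 0.579584.
Step 6: alpha = 0.1. fail to reject H0.

rho = 0.2000, p = 0.579584, fail to reject H0 at alpha = 0.1.


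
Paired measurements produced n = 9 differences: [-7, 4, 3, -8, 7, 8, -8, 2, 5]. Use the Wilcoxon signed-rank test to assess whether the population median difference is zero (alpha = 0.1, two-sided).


Step 1: Drop any zero differences (none here) and take |d_i|.
|d| = [7, 4, 3, 8, 7, 8, 8, 2, 5]
Step 2: Midrank |d_i| (ties get averaged ranks).
ranks: |7|->5.5, |4|->3, |3|->2, |8|->8, |7|->5.5, |8|->8, |8|->8, |2|->1, |5|->4
Step 3: Attach original signs; sum ranks with positive sign and with negative sign.
W+ = 3 + 2 + 5.5 + 8 + 1 + 4 = 23.5
W- = 5.5 + 8 + 8 = 21.5
(Check: W+ + W- = 45 should equal n(n+1)/2 = 45.)
Step 4: Test statistic W = min(W+, W-) = 21.5.
Step 5: Ties in |d|, so use the tie-corrected normal approximation.
        E[W] = n(n+1)/4 = 9*10/4 = 22.5.
        Tie groups: |d|=7 (t=2), |d|=8 (t=3); sum(t^3 - t) = 30.
        Var[W] = n(n+1)(2n+1)/24 - sum(t^3-t)/48 = 1710/24 - 30/48 = 70.625.
        z = (W - E[W]) / sqrt(Var[W]) = (21.5 - 22.5) / 8.4039 = -0.1190.
        Two-sided p = 2*Phi(z) = 0.905281.
Step 6: alpha = 0.1. fail to reject H0.

W+ = 23.5, W- = 21.5, W = min = 21.5, p = 0.905281, fail to reject H0.


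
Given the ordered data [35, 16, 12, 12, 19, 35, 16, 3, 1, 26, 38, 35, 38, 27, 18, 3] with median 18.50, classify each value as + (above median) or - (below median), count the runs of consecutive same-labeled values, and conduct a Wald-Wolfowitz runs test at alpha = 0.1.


Step 1: Compute median = 18.50; label A = above, B = below.
Labels in order: ABBBAABBBAAAAABB  (n_A = 8, n_B = 8)
Step 2: Count runs R = 6.
Step 3: Under H0 (random ordering), E[R] = 2*n_A*n_B/(n_A+n_B) + 1 = 2*8*8/16 + 1 = 9.0000.
        Var[R] = 2*n_A*n_B*(2*n_A*n_B - n_A - n_B) / ((n_A+n_B)^2 * (n_A+n_B-1)) = 14336/3840 = 3.7333.
        SD[R] = 1.9322.
Step 4: Continuity-corrected z = (R + 0.5 - E[R]) / SD[R] = (6 + 0.5 - 9.0000) / 1.9322 = -1.2939.
Step 5: Two-sided p-value via normal approximation = 2*(1 - Phi(|z|)) = 0.195709.
Step 6: alpha = 0.1. fail to reject H0.

R = 6, z = -1.2939, p = 0.195709, fail to reject H0.


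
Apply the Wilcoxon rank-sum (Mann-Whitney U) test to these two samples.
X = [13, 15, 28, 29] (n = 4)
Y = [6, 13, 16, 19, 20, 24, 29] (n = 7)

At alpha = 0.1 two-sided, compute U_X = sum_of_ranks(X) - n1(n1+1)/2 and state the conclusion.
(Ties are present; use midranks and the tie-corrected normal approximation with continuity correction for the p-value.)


Step 1: Combine and sort all 11 observations; assign midranks.
sorted (value, group): (6,Y), (13,X), (13,Y), (15,X), (16,Y), (19,Y), (20,Y), (24,Y), (28,X), (29,X), (29,Y)
ranks: 6->1, 13->2.5, 13->2.5, 15->4, 16->5, 19->6, 20->7, 24->8, 28->9, 29->10.5, 29->10.5
Step 2: Rank sum for X: R1 = 2.5 + 4 + 9 + 10.5 = 26.
Step 3: U_X = R1 - n1(n1+1)/2 = 26 - 4*5/2 = 26 - 10 = 16.
       U_Y = n1*n2 - U_X = 28 - 16 = 12.
Step 4: Ties are present, so use the tie-corrected normal approximation (with continuity correction) for the p-value.
Step 5: p-value = 0.775820; compare to alpha = 0.1. fail to reject H0.

U_X = 16, p = 0.775820, fail to reject H0 at alpha = 0.1.


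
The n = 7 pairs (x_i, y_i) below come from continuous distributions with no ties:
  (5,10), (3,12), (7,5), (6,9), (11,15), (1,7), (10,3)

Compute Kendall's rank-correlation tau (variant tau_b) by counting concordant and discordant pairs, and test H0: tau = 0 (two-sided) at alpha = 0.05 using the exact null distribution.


Step 1: Enumerate the 21 unordered pairs (i,j) with i<j and classify each by sign(x_j-x_i) * sign(y_j-y_i).
  (1,2):dx=-2,dy=+2->D; (1,3):dx=+2,dy=-5->D; (1,4):dx=+1,dy=-1->D; (1,5):dx=+6,dy=+5->C
  (1,6):dx=-4,dy=-3->C; (1,7):dx=+5,dy=-7->D; (2,3):dx=+4,dy=-7->D; (2,4):dx=+3,dy=-3->D
  (2,5):dx=+8,dy=+3->C; (2,6):dx=-2,dy=-5->C; (2,7):dx=+7,dy=-9->D; (3,4):dx=-1,dy=+4->D
  (3,5):dx=+4,dy=+10->C; (3,6):dx=-6,dy=+2->D; (3,7):dx=+3,dy=-2->D; (4,5):dx=+5,dy=+6->C
  (4,6):dx=-5,dy=-2->C; (4,7):dx=+4,dy=-6->D; (5,6):dx=-10,dy=-8->C; (5,7):dx=-1,dy=-12->C
  (6,7):dx=+9,dy=-4->D
Step 2: C = 9, D = 12, total pairs = 21.
Step 3: tau = (C - D)/(n(n-1)/2) = (9 - 12)/21 = -0.142857.
Step 4: Exact two-sided p-value (enumerate n! = 5040 permutations of y under H0): p = 0.772619.
Step 5: alpha = 0.05. fail to reject H0.

tau_b = -0.1429 (C=9, D=12), p = 0.772619, fail to reject H0.


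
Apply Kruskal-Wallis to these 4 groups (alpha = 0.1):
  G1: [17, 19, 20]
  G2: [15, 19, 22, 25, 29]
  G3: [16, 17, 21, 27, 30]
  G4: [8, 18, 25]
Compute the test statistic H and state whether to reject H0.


Step 1: Combine all N = 16 observations and assign midranks.
sorted (value, group, rank): (8,G4,1), (15,G2,2), (16,G3,3), (17,G1,4.5), (17,G3,4.5), (18,G4,6), (19,G1,7.5), (19,G2,7.5), (20,G1,9), (21,G3,10), (22,G2,11), (25,G2,12.5), (25,G4,12.5), (27,G3,14), (29,G2,15), (30,G3,16)
Step 2: Sum ranks within each group.
R_1 = 21 (n_1 = 3)
R_2 = 48 (n_2 = 5)
R_3 = 47.5 (n_3 = 5)
R_4 = 19.5 (n_4 = 3)
Step 3: H = 12/(N(N+1)) * sum(R_i^2/n_i) - 3(N+1)
     = 12/(16*17) * (21^2/3 + 48^2/5 + 47.5^2/5 + 19.5^2/3) - 3*17
     = 0.044118 * 1185.8 - 51
     = 1.314706.
Step 4: Ties present; correction factor C = 1 - 18/(16^3 - 16) = 0.995588. Corrected H = 1.314706 / 0.995588 = 1.320532.
Step 5: Under H0, H ~ chi^2(3); p-value = 0.724263.
Step 6: alpha = 0.1. fail to reject H0.

H = 1.3205, df = 3, p = 0.724263, fail to reject H0.


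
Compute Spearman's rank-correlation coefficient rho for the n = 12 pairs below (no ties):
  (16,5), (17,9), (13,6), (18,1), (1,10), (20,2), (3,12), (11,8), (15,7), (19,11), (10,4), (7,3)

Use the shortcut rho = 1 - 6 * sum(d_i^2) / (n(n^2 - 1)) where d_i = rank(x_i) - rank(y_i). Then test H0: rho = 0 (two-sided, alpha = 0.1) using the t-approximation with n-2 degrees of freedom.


Step 1: Rank x and y separately (midranks; no ties here).
rank(x): 16->8, 17->9, 13->6, 18->10, 1->1, 20->12, 3->2, 11->5, 15->7, 19->11, 10->4, 7->3
rank(y): 5->5, 9->9, 6->6, 1->1, 10->10, 2->2, 12->12, 8->8, 7->7, 11->11, 4->4, 3->3
Step 2: d_i = R_x(i) - R_y(i); compute d_i^2.
  (8-5)^2=9, (9-9)^2=0, (6-6)^2=0, (10-1)^2=81, (1-10)^2=81, (12-2)^2=100, (2-12)^2=100, (5-8)^2=9, (7-7)^2=0, (11-11)^2=0, (4-4)^2=0, (3-3)^2=0
sum(d^2) = 380.
Step 3: rho = 1 - 6*380 / (12*(12^2 - 1)) = 1 - 2280/1716 = -0.328671.
Step 4: Under H0, t = rho * sqrt((n-2)/(1-rho^2)) = -1.1005 ~ t(10).
Step 5: Two-sided p-value from the t-distribution with 10 df = 0.296904.
Step 6: alpha = 0.1. fail to reject H0.

rho = -0.3287, p = 0.296904, fail to reject H0 at alpha = 0.1.


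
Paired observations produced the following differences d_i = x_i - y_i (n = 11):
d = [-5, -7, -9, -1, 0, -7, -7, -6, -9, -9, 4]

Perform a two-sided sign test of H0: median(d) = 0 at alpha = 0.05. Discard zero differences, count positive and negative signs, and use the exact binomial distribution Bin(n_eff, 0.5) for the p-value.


Step 1: Discard zero differences. Original n = 11; n_eff = number of nonzero differences = 10.
Nonzero differences (with sign): -5, -7, -9, -1, -7, -7, -6, -9, -9, +4
Step 2: Count signs: positive = 1, negative = 9.
Step 3: Under H0: P(positive) = 0.5, so the number of positives S ~ Bin(10, 0.5).
Step 4: Two-sided exact p-value = sum of Bin(10,0.5) probabilities at or below the observed probability = 0.021484.
Step 5: alpha = 0.05. reject H0.

n_eff = 10, pos = 1, neg = 9, p = 0.021484, reject H0.


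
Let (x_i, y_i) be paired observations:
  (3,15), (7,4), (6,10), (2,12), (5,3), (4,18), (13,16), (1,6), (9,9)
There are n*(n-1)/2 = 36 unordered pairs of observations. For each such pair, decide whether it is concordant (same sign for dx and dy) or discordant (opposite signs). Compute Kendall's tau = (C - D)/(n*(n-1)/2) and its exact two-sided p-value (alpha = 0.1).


Step 1: Enumerate the 36 unordered pairs (i,j) with i<j and classify each by sign(x_j-x_i) * sign(y_j-y_i).
  (1,2):dx=+4,dy=-11->D; (1,3):dx=+3,dy=-5->D; (1,4):dx=-1,dy=-3->C; (1,5):dx=+2,dy=-12->D
  (1,6):dx=+1,dy=+3->C; (1,7):dx=+10,dy=+1->C; (1,8):dx=-2,dy=-9->C; (1,9):dx=+6,dy=-6->D
  (2,3):dx=-1,dy=+6->D; (2,4):dx=-5,dy=+8->D; (2,5):dx=-2,dy=-1->C; (2,6):dx=-3,dy=+14->D
  (2,7):dx=+6,dy=+12->C; (2,8):dx=-6,dy=+2->D; (2,9):dx=+2,dy=+5->C; (3,4):dx=-4,dy=+2->D
  (3,5):dx=-1,dy=-7->C; (3,6):dx=-2,dy=+8->D; (3,7):dx=+7,dy=+6->C; (3,8):dx=-5,dy=-4->C
  (3,9):dx=+3,dy=-1->D; (4,5):dx=+3,dy=-9->D; (4,6):dx=+2,dy=+6->C; (4,7):dx=+11,dy=+4->C
  (4,8):dx=-1,dy=-6->C; (4,9):dx=+7,dy=-3->D; (5,6):dx=-1,dy=+15->D; (5,7):dx=+8,dy=+13->C
  (5,8):dx=-4,dy=+3->D; (5,9):dx=+4,dy=+6->C; (6,7):dx=+9,dy=-2->D; (6,8):dx=-3,dy=-12->C
  (6,9):dx=+5,dy=-9->D; (7,8):dx=-12,dy=-10->C; (7,9):dx=-4,dy=-7->C; (8,9):dx=+8,dy=+3->C
Step 2: C = 19, D = 17, total pairs = 36.
Step 3: tau = (C - D)/(n(n-1)/2) = (19 - 17)/36 = 0.055556.
Step 4: Exact two-sided p-value (enumerate n! = 362880 permutations of y under H0): p = 0.919455.
Step 5: alpha = 0.1. fail to reject H0.

tau_b = 0.0556 (C=19, D=17), p = 0.919455, fail to reject H0.


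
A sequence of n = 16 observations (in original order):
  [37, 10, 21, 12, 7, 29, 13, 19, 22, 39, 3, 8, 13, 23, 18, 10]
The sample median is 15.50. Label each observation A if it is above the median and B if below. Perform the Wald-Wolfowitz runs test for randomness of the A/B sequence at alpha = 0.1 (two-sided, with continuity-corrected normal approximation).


Step 1: Compute median = 15.50; label A = above, B = below.
Labels in order: ABABBABAAABBBAAB  (n_A = 8, n_B = 8)
Step 2: Count runs R = 10.
Step 3: Under H0 (random ordering), E[R] = 2*n_A*n_B/(n_A+n_B) + 1 = 2*8*8/16 + 1 = 9.0000.
        Var[R] = 2*n_A*n_B*(2*n_A*n_B - n_A - n_B) / ((n_A+n_B)^2 * (n_A+n_B-1)) = 14336/3840 = 3.7333.
        SD[R] = 1.9322.
Step 4: Continuity-corrected z = (R - 0.5 - E[R]) / SD[R] = (10 - 0.5 - 9.0000) / 1.9322 = 0.2588.
Step 5: Two-sided p-value via normal approximation = 2*(1 - Phi(|z|)) = 0.795809.
Step 6: alpha = 0.1. fail to reject H0.

R = 10, z = 0.2588, p = 0.795809, fail to reject H0.


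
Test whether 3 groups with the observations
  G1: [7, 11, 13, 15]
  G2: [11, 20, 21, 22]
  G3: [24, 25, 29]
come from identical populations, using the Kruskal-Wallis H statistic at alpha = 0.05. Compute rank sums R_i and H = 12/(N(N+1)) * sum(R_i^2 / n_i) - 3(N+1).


Step 1: Combine all N = 11 observations and assign midranks.
sorted (value, group, rank): (7,G1,1), (11,G1,2.5), (11,G2,2.5), (13,G1,4), (15,G1,5), (20,G2,6), (21,G2,7), (22,G2,8), (24,G3,9), (25,G3,10), (29,G3,11)
Step 2: Sum ranks within each group.
R_1 = 12.5 (n_1 = 4)
R_2 = 23.5 (n_2 = 4)
R_3 = 30 (n_3 = 3)
Step 3: H = 12/(N(N+1)) * sum(R_i^2/n_i) - 3(N+1)
     = 12/(11*12) * (12.5^2/4 + 23.5^2/4 + 30^2/3) - 3*12
     = 0.090909 * 477.125 - 36
     = 7.375000.
Step 4: Ties present; correction factor C = 1 - 6/(11^3 - 11) = 0.995455. Corrected H = 7.375000 / 0.995455 = 7.408676.
Step 5: Under H0, H ~ chi^2(2); p-value = 0.024617.
Step 6: alpha = 0.05. reject H0.

H = 7.4087, df = 2, p = 0.024617, reject H0.


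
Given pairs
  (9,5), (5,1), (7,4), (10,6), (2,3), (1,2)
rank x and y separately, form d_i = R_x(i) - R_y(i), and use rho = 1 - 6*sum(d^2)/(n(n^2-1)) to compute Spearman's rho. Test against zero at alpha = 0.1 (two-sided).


Step 1: Rank x and y separately (midranks; no ties here).
rank(x): 9->5, 5->3, 7->4, 10->6, 2->2, 1->1
rank(y): 5->5, 1->1, 4->4, 6->6, 3->3, 2->2
Step 2: d_i = R_x(i) - R_y(i); compute d_i^2.
  (5-5)^2=0, (3-1)^2=4, (4-4)^2=0, (6-6)^2=0, (2-3)^2=1, (1-2)^2=1
sum(d^2) = 6.
Step 3: rho = 1 - 6*6 / (6*(6^2 - 1)) = 1 - 36/210 = 0.828571.
Step 4: Under H0, t = rho * sqrt((n-2)/(1-rho^2)) = 2.9598 ~ t(4).
Step 5: Two-sided p-value from the t-distribution with 4 df = 0.041563.
Step 6: alpha = 0.1. reject H0.

rho = 0.8286, p = 0.041563, reject H0 at alpha = 0.1.


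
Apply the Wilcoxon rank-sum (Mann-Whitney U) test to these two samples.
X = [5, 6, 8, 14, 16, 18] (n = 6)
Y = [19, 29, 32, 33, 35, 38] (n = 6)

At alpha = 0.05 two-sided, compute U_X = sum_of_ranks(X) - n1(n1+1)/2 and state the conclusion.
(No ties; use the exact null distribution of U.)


Step 1: Combine and sort all 12 observations; assign midranks.
sorted (value, group): (5,X), (6,X), (8,X), (14,X), (16,X), (18,X), (19,Y), (29,Y), (32,Y), (33,Y), (35,Y), (38,Y)
ranks: 5->1, 6->2, 8->3, 14->4, 16->5, 18->6, 19->7, 29->8, 32->9, 33->10, 35->11, 38->12
Step 2: Rank sum for X: R1 = 1 + 2 + 3 + 4 + 5 + 6 = 21.
Step 3: U_X = R1 - n1(n1+1)/2 = 21 - 6*7/2 = 21 - 21 = 0.
       U_Y = n1*n2 - U_X = 36 - 0 = 36.
Step 4: No ties, so the exact null distribution of U (based on enumerating the C(12,6) = 924 equally likely rank assignments) gives the two-sided p-value.
Step 5: p-value = 0.002165; compare to alpha = 0.05. reject H0.

U_X = 0, p = 0.002165, reject H0 at alpha = 0.05.


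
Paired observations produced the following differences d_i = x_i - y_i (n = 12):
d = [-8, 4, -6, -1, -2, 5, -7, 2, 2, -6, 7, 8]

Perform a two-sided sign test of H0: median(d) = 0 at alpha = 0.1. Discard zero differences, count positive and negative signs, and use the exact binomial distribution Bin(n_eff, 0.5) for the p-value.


Step 1: Discard zero differences. Original n = 12; n_eff = number of nonzero differences = 12.
Nonzero differences (with sign): -8, +4, -6, -1, -2, +5, -7, +2, +2, -6, +7, +8
Step 2: Count signs: positive = 6, negative = 6.
Step 3: Under H0: P(positive) = 0.5, so the number of positives S ~ Bin(12, 0.5).
Step 4: Two-sided exact p-value = sum of Bin(12,0.5) probabilities at or below the observed probability = 1.000000.
Step 5: alpha = 0.1. fail to reject H0.

n_eff = 12, pos = 6, neg = 6, p = 1.000000, fail to reject H0.


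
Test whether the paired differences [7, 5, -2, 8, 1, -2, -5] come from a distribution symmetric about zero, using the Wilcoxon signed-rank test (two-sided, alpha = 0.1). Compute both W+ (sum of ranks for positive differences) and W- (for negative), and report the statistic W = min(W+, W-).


Step 1: Drop any zero differences (none here) and take |d_i|.
|d| = [7, 5, 2, 8, 1, 2, 5]
Step 2: Midrank |d_i| (ties get averaged ranks).
ranks: |7|->6, |5|->4.5, |2|->2.5, |8|->7, |1|->1, |2|->2.5, |5|->4.5
Step 3: Attach original signs; sum ranks with positive sign and with negative sign.
W+ = 6 + 4.5 + 7 + 1 = 18.5
W- = 2.5 + 2.5 + 4.5 = 9.5
(Check: W+ + W- = 28 should equal n(n+1)/2 = 28.)
Step 4: Test statistic W = min(W+, W-) = 9.5.
Step 5: Ties in |d|, so use the tie-corrected normal approximation.
        E[W] = n(n+1)/4 = 7*8/4 = 14.
        Tie groups: |d|=2 (t=2), |d|=5 (t=2); sum(t^3 - t) = 12.
        Var[W] = n(n+1)(2n+1)/24 - sum(t^3-t)/48 = 840/24 - 12/48 = 34.75.
        z = (W - E[W]) / sqrt(Var[W]) = (9.5 - 14) / 5.8949 = -0.7634.
        Two-sided p = 2*Phi(z) = 0.445243.
Step 6: alpha = 0.1. fail to reject H0.

W+ = 18.5, W- = 9.5, W = min = 9.5, p = 0.445243, fail to reject H0.


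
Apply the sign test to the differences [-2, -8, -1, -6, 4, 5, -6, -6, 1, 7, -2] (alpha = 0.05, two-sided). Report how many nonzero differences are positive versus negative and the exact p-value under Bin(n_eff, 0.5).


Step 1: Discard zero differences. Original n = 11; n_eff = number of nonzero differences = 11.
Nonzero differences (with sign): -2, -8, -1, -6, +4, +5, -6, -6, +1, +7, -2
Step 2: Count signs: positive = 4, negative = 7.
Step 3: Under H0: P(positive) = 0.5, so the number of positives S ~ Bin(11, 0.5).
Step 4: Two-sided exact p-value = sum of Bin(11,0.5) probabilities at or below the observed probability = 0.548828.
Step 5: alpha = 0.05. fail to reject H0.

n_eff = 11, pos = 4, neg = 7, p = 0.548828, fail to reject H0.


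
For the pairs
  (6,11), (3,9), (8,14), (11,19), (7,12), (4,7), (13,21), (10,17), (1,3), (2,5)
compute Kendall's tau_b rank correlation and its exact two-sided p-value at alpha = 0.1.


Step 1: Enumerate the 45 unordered pairs (i,j) with i<j and classify each by sign(x_j-x_i) * sign(y_j-y_i).
  (1,2):dx=-3,dy=-2->C; (1,3):dx=+2,dy=+3->C; (1,4):dx=+5,dy=+8->C; (1,5):dx=+1,dy=+1->C
  (1,6):dx=-2,dy=-4->C; (1,7):dx=+7,dy=+10->C; (1,8):dx=+4,dy=+6->C; (1,9):dx=-5,dy=-8->C
  (1,10):dx=-4,dy=-6->C; (2,3):dx=+5,dy=+5->C; (2,4):dx=+8,dy=+10->C; (2,5):dx=+4,dy=+3->C
  (2,6):dx=+1,dy=-2->D; (2,7):dx=+10,dy=+12->C; (2,8):dx=+7,dy=+8->C; (2,9):dx=-2,dy=-6->C
  (2,10):dx=-1,dy=-4->C; (3,4):dx=+3,dy=+5->C; (3,5):dx=-1,dy=-2->C; (3,6):dx=-4,dy=-7->C
  (3,7):dx=+5,dy=+7->C; (3,8):dx=+2,dy=+3->C; (3,9):dx=-7,dy=-11->C; (3,10):dx=-6,dy=-9->C
  (4,5):dx=-4,dy=-7->C; (4,6):dx=-7,dy=-12->C; (4,7):dx=+2,dy=+2->C; (4,8):dx=-1,dy=-2->C
  (4,9):dx=-10,dy=-16->C; (4,10):dx=-9,dy=-14->C; (5,6):dx=-3,dy=-5->C; (5,7):dx=+6,dy=+9->C
  (5,8):dx=+3,dy=+5->C; (5,9):dx=-6,dy=-9->C; (5,10):dx=-5,dy=-7->C; (6,7):dx=+9,dy=+14->C
  (6,8):dx=+6,dy=+10->C; (6,9):dx=-3,dy=-4->C; (6,10):dx=-2,dy=-2->C; (7,8):dx=-3,dy=-4->C
  (7,9):dx=-12,dy=-18->C; (7,10):dx=-11,dy=-16->C; (8,9):dx=-9,dy=-14->C; (8,10):dx=-8,dy=-12->C
  (9,10):dx=+1,dy=+2->C
Step 2: C = 44, D = 1, total pairs = 45.
Step 3: tau = (C - D)/(n(n-1)/2) = (44 - 1)/45 = 0.955556.
Step 4: Exact two-sided p-value (enumerate n! = 3628800 permutations of y under H0): p = 0.000006.
Step 5: alpha = 0.1. reject H0.

tau_b = 0.9556 (C=44, D=1), p = 0.000006, reject H0.


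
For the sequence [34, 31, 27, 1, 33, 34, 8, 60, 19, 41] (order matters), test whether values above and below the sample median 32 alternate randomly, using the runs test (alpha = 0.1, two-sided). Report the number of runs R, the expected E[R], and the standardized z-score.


Step 1: Compute median = 32; label A = above, B = below.
Labels in order: ABBBAABABA  (n_A = 5, n_B = 5)
Step 2: Count runs R = 7.
Step 3: Under H0 (random ordering), E[R] = 2*n_A*n_B/(n_A+n_B) + 1 = 2*5*5/10 + 1 = 6.0000.
        Var[R] = 2*n_A*n_B*(2*n_A*n_B - n_A - n_B) / ((n_A+n_B)^2 * (n_A+n_B-1)) = 2000/900 = 2.2222.
        SD[R] = 1.4907.
Step 4: Continuity-corrected z = (R - 0.5 - E[R]) / SD[R] = (7 - 0.5 - 6.0000) / 1.4907 = 0.3354.
Step 5: Two-sided p-value via normal approximation = 2*(1 - Phi(|z|)) = 0.737316.
Step 6: alpha = 0.1. fail to reject H0.

R = 7, z = 0.3354, p = 0.737316, fail to reject H0.


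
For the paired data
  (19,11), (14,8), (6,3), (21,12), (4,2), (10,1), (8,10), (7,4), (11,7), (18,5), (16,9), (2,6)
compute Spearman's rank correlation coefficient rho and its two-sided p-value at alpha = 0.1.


Step 1: Rank x and y separately (midranks; no ties here).
rank(x): 19->11, 14->8, 6->3, 21->12, 4->2, 10->6, 8->5, 7->4, 11->7, 18->10, 16->9, 2->1
rank(y): 11->11, 8->8, 3->3, 12->12, 2->2, 1->1, 10->10, 4->4, 7->7, 5->5, 9->9, 6->6
Step 2: d_i = R_x(i) - R_y(i); compute d_i^2.
  (11-11)^2=0, (8-8)^2=0, (3-3)^2=0, (12-12)^2=0, (2-2)^2=0, (6-1)^2=25, (5-10)^2=25, (4-4)^2=0, (7-7)^2=0, (10-5)^2=25, (9-9)^2=0, (1-6)^2=25
sum(d^2) = 100.
Step 3: rho = 1 - 6*100 / (12*(12^2 - 1)) = 1 - 600/1716 = 0.650350.
Step 4: Under H0, t = rho * sqrt((n-2)/(1-rho^2)) = 2.7073 ~ t(10).
Step 5: Two-sided p-value from the t-distribution with 10 df = 0.022034.
Step 6: alpha = 0.1. reject H0.

rho = 0.6503, p = 0.022034, reject H0 at alpha = 0.1.


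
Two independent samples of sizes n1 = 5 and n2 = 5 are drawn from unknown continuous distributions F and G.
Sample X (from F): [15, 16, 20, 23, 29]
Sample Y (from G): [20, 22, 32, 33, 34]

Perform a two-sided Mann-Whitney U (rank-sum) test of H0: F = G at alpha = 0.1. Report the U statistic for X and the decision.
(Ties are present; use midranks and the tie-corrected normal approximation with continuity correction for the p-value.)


Step 1: Combine and sort all 10 observations; assign midranks.
sorted (value, group): (15,X), (16,X), (20,X), (20,Y), (22,Y), (23,X), (29,X), (32,Y), (33,Y), (34,Y)
ranks: 15->1, 16->2, 20->3.5, 20->3.5, 22->5, 23->6, 29->7, 32->8, 33->9, 34->10
Step 2: Rank sum for X: R1 = 1 + 2 + 3.5 + 6 + 7 = 19.5.
Step 3: U_X = R1 - n1(n1+1)/2 = 19.5 - 5*6/2 = 19.5 - 15 = 4.5.
       U_Y = n1*n2 - U_X = 25 - 4.5 = 20.5.
Step 4: Ties are present, so use the tie-corrected normal approximation (with continuity correction) for the p-value.
Step 5: p-value = 0.116074; compare to alpha = 0.1. fail to reject H0.

U_X = 4.5, p = 0.116074, fail to reject H0 at alpha = 0.1.


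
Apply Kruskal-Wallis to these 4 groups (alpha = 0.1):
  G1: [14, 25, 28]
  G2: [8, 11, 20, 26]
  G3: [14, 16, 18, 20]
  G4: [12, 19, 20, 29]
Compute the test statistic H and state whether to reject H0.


Step 1: Combine all N = 15 observations and assign midranks.
sorted (value, group, rank): (8,G2,1), (11,G2,2), (12,G4,3), (14,G1,4.5), (14,G3,4.5), (16,G3,6), (18,G3,7), (19,G4,8), (20,G2,10), (20,G3,10), (20,G4,10), (25,G1,12), (26,G2,13), (28,G1,14), (29,G4,15)
Step 2: Sum ranks within each group.
R_1 = 30.5 (n_1 = 3)
R_2 = 26 (n_2 = 4)
R_3 = 27.5 (n_3 = 4)
R_4 = 36 (n_4 = 4)
Step 3: H = 12/(N(N+1)) * sum(R_i^2/n_i) - 3(N+1)
     = 12/(15*16) * (30.5^2/3 + 26^2/4 + 27.5^2/4 + 36^2/4) - 3*16
     = 0.050000 * 992.146 - 48
     = 1.607292.
Step 4: Ties present; correction factor C = 1 - 30/(15^3 - 15) = 0.991071. Corrected H = 1.607292 / 0.991071 = 1.621772.
Step 5: Under H0, H ~ chi^2(3); p-value = 0.654463.
Step 6: alpha = 0.1. fail to reject H0.

H = 1.6218, df = 3, p = 0.654463, fail to reject H0.


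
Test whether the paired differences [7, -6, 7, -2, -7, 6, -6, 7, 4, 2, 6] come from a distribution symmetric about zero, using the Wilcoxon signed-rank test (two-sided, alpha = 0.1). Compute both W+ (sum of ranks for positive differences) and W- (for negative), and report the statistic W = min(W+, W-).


Step 1: Drop any zero differences (none here) and take |d_i|.
|d| = [7, 6, 7, 2, 7, 6, 6, 7, 4, 2, 6]
Step 2: Midrank |d_i| (ties get averaged ranks).
ranks: |7|->9.5, |6|->5.5, |7|->9.5, |2|->1.5, |7|->9.5, |6|->5.5, |6|->5.5, |7|->9.5, |4|->3, |2|->1.5, |6|->5.5
Step 3: Attach original signs; sum ranks with positive sign and with negative sign.
W+ = 9.5 + 9.5 + 5.5 + 9.5 + 3 + 1.5 + 5.5 = 44
W- = 5.5 + 1.5 + 9.5 + 5.5 = 22
(Check: W+ + W- = 66 should equal n(n+1)/2 = 66.)
Step 4: Test statistic W = min(W+, W-) = 22.
Step 5: Ties in |d|, so use the tie-corrected normal approximation.
        E[W] = n(n+1)/4 = 11*12/4 = 33.
        Tie groups: |d|=2 (t=2), |d|=6 (t=4), |d|=7 (t=4); sum(t^3 - t) = 126.
        Var[W] = n(n+1)(2n+1)/24 - sum(t^3-t)/48 = 3036/24 - 126/48 = 123.875.
        z = (W - E[W]) / sqrt(Var[W]) = (22 - 33) / 11.1299 = -0.9883.
        Two-sided p = 2*Phi(z) = 0.322992.
Step 6: alpha = 0.1. fail to reject H0.

W+ = 44, W- = 22, W = min = 22, p = 0.322992, fail to reject H0.


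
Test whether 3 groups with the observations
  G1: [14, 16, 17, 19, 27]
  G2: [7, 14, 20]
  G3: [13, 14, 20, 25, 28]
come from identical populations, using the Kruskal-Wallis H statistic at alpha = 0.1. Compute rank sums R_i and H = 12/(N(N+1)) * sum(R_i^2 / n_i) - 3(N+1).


Step 1: Combine all N = 13 observations and assign midranks.
sorted (value, group, rank): (7,G2,1), (13,G3,2), (14,G1,4), (14,G2,4), (14,G3,4), (16,G1,6), (17,G1,7), (19,G1,8), (20,G2,9.5), (20,G3,9.5), (25,G3,11), (27,G1,12), (28,G3,13)
Step 2: Sum ranks within each group.
R_1 = 37 (n_1 = 5)
R_2 = 14.5 (n_2 = 3)
R_3 = 39.5 (n_3 = 5)
Step 3: H = 12/(N(N+1)) * sum(R_i^2/n_i) - 3(N+1)
     = 12/(13*14) * (37^2/5 + 14.5^2/3 + 39.5^2/5) - 3*14
     = 0.065934 * 655.933 - 42
     = 1.248352.
Step 4: Ties present; correction factor C = 1 - 30/(13^3 - 13) = 0.986264. Corrected H = 1.248352 / 0.986264 = 1.265738.
Step 5: Under H0, H ~ chi^2(2); p-value = 0.531066.
Step 6: alpha = 0.1. fail to reject H0.

H = 1.2657, df = 2, p = 0.531066, fail to reject H0.


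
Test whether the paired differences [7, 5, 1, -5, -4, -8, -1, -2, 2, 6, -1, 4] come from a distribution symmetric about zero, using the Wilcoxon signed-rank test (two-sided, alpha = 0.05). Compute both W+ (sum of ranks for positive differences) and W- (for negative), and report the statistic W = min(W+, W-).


Step 1: Drop any zero differences (none here) and take |d_i|.
|d| = [7, 5, 1, 5, 4, 8, 1, 2, 2, 6, 1, 4]
Step 2: Midrank |d_i| (ties get averaged ranks).
ranks: |7|->11, |5|->8.5, |1|->2, |5|->8.5, |4|->6.5, |8|->12, |1|->2, |2|->4.5, |2|->4.5, |6|->10, |1|->2, |4|->6.5
Step 3: Attach original signs; sum ranks with positive sign and with negative sign.
W+ = 11 + 8.5 + 2 + 4.5 + 10 + 6.5 = 42.5
W- = 8.5 + 6.5 + 12 + 2 + 4.5 + 2 = 35.5
(Check: W+ + W- = 78 should equal n(n+1)/2 = 78.)
Step 4: Test statistic W = min(W+, W-) = 35.5.
Step 5: Ties in |d|, so use the tie-corrected normal approximation.
        E[W] = n(n+1)/4 = 12*13/4 = 39.
        Tie groups: |d|=1 (t=3), |d|=2 (t=2), |d|=4 (t=2), |d|=5 (t=2); sum(t^3 - t) = 42.
        Var[W] = n(n+1)(2n+1)/24 - sum(t^3-t)/48 = 3900/24 - 42/48 = 161.625.
        z = (W - E[W]) / sqrt(Var[W]) = (35.5 - 39) / 12.7132 = -0.2753.
        Two-sided p = 2*Phi(z) = 0.783082.
Step 6: alpha = 0.05. fail to reject H0.

W+ = 42.5, W- = 35.5, W = min = 35.5, p = 0.783082, fail to reject H0.


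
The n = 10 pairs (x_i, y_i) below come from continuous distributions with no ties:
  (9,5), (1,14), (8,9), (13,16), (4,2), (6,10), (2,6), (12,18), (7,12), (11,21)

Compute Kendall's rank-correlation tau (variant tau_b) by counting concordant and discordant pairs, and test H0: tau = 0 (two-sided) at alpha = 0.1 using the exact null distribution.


Step 1: Enumerate the 45 unordered pairs (i,j) with i<j and classify each by sign(x_j-x_i) * sign(y_j-y_i).
  (1,2):dx=-8,dy=+9->D; (1,3):dx=-1,dy=+4->D; (1,4):dx=+4,dy=+11->C; (1,5):dx=-5,dy=-3->C
  (1,6):dx=-3,dy=+5->D; (1,7):dx=-7,dy=+1->D; (1,8):dx=+3,dy=+13->C; (1,9):dx=-2,dy=+7->D
  (1,10):dx=+2,dy=+16->C; (2,3):dx=+7,dy=-5->D; (2,4):dx=+12,dy=+2->C; (2,5):dx=+3,dy=-12->D
  (2,6):dx=+5,dy=-4->D; (2,7):dx=+1,dy=-8->D; (2,8):dx=+11,dy=+4->C; (2,9):dx=+6,dy=-2->D
  (2,10):dx=+10,dy=+7->C; (3,4):dx=+5,dy=+7->C; (3,5):dx=-4,dy=-7->C; (3,6):dx=-2,dy=+1->D
  (3,7):dx=-6,dy=-3->C; (3,8):dx=+4,dy=+9->C; (3,9):dx=-1,dy=+3->D; (3,10):dx=+3,dy=+12->C
  (4,5):dx=-9,dy=-14->C; (4,6):dx=-7,dy=-6->C; (4,7):dx=-11,dy=-10->C; (4,8):dx=-1,dy=+2->D
  (4,9):dx=-6,dy=-4->C; (4,10):dx=-2,dy=+5->D; (5,6):dx=+2,dy=+8->C; (5,7):dx=-2,dy=+4->D
  (5,8):dx=+8,dy=+16->C; (5,9):dx=+3,dy=+10->C; (5,10):dx=+7,dy=+19->C; (6,7):dx=-4,dy=-4->C
  (6,8):dx=+6,dy=+8->C; (6,9):dx=+1,dy=+2->C; (6,10):dx=+5,dy=+11->C; (7,8):dx=+10,dy=+12->C
  (7,9):dx=+5,dy=+6->C; (7,10):dx=+9,dy=+15->C; (8,9):dx=-5,dy=-6->C; (8,10):dx=-1,dy=+3->D
  (9,10):dx=+4,dy=+9->C
Step 2: C = 29, D = 16, total pairs = 45.
Step 3: tau = (C - D)/(n(n-1)/2) = (29 - 16)/45 = 0.288889.
Step 4: Exact two-sided p-value (enumerate n! = 3628800 permutations of y under H0): p = 0.291248.
Step 5: alpha = 0.1. fail to reject H0.

tau_b = 0.2889 (C=29, D=16), p = 0.291248, fail to reject H0.
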